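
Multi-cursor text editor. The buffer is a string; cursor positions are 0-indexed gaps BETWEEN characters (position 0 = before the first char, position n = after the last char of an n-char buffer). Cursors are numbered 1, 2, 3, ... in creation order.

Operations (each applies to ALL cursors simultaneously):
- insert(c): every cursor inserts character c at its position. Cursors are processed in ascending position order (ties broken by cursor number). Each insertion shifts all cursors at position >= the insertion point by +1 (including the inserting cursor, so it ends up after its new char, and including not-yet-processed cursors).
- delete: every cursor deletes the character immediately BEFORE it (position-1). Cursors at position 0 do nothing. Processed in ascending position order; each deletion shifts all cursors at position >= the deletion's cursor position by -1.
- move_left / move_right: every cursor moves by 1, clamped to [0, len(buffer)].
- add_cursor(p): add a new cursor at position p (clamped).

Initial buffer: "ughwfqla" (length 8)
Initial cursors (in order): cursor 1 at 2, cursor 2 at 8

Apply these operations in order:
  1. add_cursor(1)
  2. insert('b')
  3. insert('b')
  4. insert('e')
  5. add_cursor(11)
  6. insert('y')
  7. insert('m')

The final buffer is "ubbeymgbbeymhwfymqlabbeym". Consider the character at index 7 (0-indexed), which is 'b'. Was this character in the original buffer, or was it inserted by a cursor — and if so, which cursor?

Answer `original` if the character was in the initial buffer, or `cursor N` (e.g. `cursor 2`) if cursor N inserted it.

Answer: cursor 1

Derivation:
After op 1 (add_cursor(1)): buffer="ughwfqla" (len 8), cursors c3@1 c1@2 c2@8, authorship ........
After op 2 (insert('b')): buffer="ubgbhwfqlab" (len 11), cursors c3@2 c1@4 c2@11, authorship .3.1......2
After op 3 (insert('b')): buffer="ubbgbbhwfqlabb" (len 14), cursors c3@3 c1@6 c2@14, authorship .33.11......22
After op 4 (insert('e')): buffer="ubbegbbehwfqlabbe" (len 17), cursors c3@4 c1@8 c2@17, authorship .333.111......222
After op 5 (add_cursor(11)): buffer="ubbegbbehwfqlabbe" (len 17), cursors c3@4 c1@8 c4@11 c2@17, authorship .333.111......222
After op 6 (insert('y')): buffer="ubbeygbbeyhwfyqlabbey" (len 21), cursors c3@5 c1@10 c4@14 c2@21, authorship .3333.1111...4...2222
After op 7 (insert('m')): buffer="ubbeymgbbeymhwfymqlabbeym" (len 25), cursors c3@6 c1@12 c4@17 c2@25, authorship .33333.11111...44...22222
Authorship (.=original, N=cursor N): . 3 3 3 3 3 . 1 1 1 1 1 . . . 4 4 . . . 2 2 2 2 2
Index 7: author = 1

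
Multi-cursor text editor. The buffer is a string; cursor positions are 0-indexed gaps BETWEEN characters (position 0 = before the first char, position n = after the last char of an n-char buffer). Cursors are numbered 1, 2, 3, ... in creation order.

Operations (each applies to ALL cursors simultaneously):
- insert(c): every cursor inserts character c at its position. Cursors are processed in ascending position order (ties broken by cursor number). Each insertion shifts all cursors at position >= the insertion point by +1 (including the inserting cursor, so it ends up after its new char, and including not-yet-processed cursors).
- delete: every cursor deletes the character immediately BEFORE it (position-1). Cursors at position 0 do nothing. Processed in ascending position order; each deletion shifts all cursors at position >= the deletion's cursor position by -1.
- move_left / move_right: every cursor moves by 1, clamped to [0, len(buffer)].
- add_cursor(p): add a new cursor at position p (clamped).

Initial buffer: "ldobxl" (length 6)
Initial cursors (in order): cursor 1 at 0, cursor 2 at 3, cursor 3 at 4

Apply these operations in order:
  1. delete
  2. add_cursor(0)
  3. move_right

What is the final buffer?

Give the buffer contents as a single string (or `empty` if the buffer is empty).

After op 1 (delete): buffer="ldxl" (len 4), cursors c1@0 c2@2 c3@2, authorship ....
After op 2 (add_cursor(0)): buffer="ldxl" (len 4), cursors c1@0 c4@0 c2@2 c3@2, authorship ....
After op 3 (move_right): buffer="ldxl" (len 4), cursors c1@1 c4@1 c2@3 c3@3, authorship ....

Answer: ldxl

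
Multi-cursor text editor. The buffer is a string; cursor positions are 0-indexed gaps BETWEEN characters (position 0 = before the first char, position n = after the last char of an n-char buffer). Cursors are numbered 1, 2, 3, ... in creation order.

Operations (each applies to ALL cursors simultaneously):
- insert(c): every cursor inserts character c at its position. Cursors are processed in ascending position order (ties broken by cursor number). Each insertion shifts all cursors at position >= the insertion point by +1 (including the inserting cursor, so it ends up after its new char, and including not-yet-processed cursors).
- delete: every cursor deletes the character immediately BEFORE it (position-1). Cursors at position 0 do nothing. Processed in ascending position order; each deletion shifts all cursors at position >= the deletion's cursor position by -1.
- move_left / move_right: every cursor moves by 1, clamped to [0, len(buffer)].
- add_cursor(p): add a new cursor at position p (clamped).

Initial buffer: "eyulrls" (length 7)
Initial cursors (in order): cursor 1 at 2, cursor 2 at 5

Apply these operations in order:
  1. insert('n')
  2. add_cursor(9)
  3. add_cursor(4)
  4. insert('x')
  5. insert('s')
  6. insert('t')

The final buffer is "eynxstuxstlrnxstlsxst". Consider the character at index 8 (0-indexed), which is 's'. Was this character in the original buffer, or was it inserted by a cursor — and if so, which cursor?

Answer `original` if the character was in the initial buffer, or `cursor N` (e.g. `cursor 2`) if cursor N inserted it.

After op 1 (insert('n')): buffer="eynulrnls" (len 9), cursors c1@3 c2@7, authorship ..1...2..
After op 2 (add_cursor(9)): buffer="eynulrnls" (len 9), cursors c1@3 c2@7 c3@9, authorship ..1...2..
After op 3 (add_cursor(4)): buffer="eynulrnls" (len 9), cursors c1@3 c4@4 c2@7 c3@9, authorship ..1...2..
After op 4 (insert('x')): buffer="eynxuxlrnxlsx" (len 13), cursors c1@4 c4@6 c2@10 c3@13, authorship ..11.4..22..3
After op 5 (insert('s')): buffer="eynxsuxslrnxslsxs" (len 17), cursors c1@5 c4@8 c2@13 c3@17, authorship ..111.44..222..33
After op 6 (insert('t')): buffer="eynxstuxstlrnxstlsxst" (len 21), cursors c1@6 c4@10 c2@16 c3@21, authorship ..1111.444..2222..333
Authorship (.=original, N=cursor N): . . 1 1 1 1 . 4 4 4 . . 2 2 2 2 . . 3 3 3
Index 8: author = 4

Answer: cursor 4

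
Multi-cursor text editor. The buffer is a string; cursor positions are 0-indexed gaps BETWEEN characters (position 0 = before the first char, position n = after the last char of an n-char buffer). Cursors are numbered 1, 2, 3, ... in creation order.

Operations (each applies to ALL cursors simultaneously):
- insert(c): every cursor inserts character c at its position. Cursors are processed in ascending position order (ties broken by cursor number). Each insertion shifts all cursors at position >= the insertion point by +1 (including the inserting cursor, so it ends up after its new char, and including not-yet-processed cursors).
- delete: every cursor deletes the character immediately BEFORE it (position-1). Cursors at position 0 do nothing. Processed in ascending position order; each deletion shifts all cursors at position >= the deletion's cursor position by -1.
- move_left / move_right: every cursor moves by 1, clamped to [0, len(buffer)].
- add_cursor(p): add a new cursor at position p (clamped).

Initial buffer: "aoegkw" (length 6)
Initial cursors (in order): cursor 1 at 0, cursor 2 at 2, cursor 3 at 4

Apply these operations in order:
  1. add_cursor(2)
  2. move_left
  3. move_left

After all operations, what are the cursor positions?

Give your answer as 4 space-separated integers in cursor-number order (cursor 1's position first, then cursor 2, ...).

Answer: 0 0 2 0

Derivation:
After op 1 (add_cursor(2)): buffer="aoegkw" (len 6), cursors c1@0 c2@2 c4@2 c3@4, authorship ......
After op 2 (move_left): buffer="aoegkw" (len 6), cursors c1@0 c2@1 c4@1 c3@3, authorship ......
After op 3 (move_left): buffer="aoegkw" (len 6), cursors c1@0 c2@0 c4@0 c3@2, authorship ......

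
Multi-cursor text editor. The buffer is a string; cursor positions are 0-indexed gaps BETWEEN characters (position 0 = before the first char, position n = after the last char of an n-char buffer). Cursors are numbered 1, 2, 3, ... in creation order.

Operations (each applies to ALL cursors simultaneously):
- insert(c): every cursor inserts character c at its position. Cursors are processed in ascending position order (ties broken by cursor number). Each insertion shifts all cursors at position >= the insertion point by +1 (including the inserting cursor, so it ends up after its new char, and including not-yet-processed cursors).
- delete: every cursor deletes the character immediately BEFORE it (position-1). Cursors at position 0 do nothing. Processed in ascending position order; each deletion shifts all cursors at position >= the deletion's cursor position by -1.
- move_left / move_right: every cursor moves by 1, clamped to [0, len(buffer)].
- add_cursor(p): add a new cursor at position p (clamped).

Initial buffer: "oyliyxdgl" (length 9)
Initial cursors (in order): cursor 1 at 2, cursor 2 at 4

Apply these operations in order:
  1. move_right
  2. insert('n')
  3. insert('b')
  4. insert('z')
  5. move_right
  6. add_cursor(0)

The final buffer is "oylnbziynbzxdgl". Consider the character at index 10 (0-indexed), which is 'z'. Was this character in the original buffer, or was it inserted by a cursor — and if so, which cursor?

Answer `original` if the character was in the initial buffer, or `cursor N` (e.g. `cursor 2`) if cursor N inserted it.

After op 1 (move_right): buffer="oyliyxdgl" (len 9), cursors c1@3 c2@5, authorship .........
After op 2 (insert('n')): buffer="oylniynxdgl" (len 11), cursors c1@4 c2@7, authorship ...1..2....
After op 3 (insert('b')): buffer="oylnbiynbxdgl" (len 13), cursors c1@5 c2@9, authorship ...11..22....
After op 4 (insert('z')): buffer="oylnbziynbzxdgl" (len 15), cursors c1@6 c2@11, authorship ...111..222....
After op 5 (move_right): buffer="oylnbziynbzxdgl" (len 15), cursors c1@7 c2@12, authorship ...111..222....
After op 6 (add_cursor(0)): buffer="oylnbziynbzxdgl" (len 15), cursors c3@0 c1@7 c2@12, authorship ...111..222....
Authorship (.=original, N=cursor N): . . . 1 1 1 . . 2 2 2 . . . .
Index 10: author = 2

Answer: cursor 2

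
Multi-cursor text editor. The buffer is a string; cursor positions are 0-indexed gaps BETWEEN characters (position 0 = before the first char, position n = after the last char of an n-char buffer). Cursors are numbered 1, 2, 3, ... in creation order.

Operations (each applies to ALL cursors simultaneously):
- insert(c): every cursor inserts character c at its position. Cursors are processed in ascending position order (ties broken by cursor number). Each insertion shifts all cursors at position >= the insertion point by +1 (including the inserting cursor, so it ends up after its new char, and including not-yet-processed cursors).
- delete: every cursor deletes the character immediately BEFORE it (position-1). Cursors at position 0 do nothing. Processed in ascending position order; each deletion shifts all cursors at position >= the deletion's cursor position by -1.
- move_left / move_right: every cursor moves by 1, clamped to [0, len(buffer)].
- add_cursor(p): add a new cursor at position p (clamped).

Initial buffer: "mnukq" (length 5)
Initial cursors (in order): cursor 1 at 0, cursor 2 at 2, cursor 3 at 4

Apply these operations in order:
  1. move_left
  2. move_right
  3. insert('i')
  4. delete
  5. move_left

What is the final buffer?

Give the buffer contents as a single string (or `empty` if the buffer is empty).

Answer: mnukq

Derivation:
After op 1 (move_left): buffer="mnukq" (len 5), cursors c1@0 c2@1 c3@3, authorship .....
After op 2 (move_right): buffer="mnukq" (len 5), cursors c1@1 c2@2 c3@4, authorship .....
After op 3 (insert('i')): buffer="miniukiq" (len 8), cursors c1@2 c2@4 c3@7, authorship .1.2..3.
After op 4 (delete): buffer="mnukq" (len 5), cursors c1@1 c2@2 c3@4, authorship .....
After op 5 (move_left): buffer="mnukq" (len 5), cursors c1@0 c2@1 c3@3, authorship .....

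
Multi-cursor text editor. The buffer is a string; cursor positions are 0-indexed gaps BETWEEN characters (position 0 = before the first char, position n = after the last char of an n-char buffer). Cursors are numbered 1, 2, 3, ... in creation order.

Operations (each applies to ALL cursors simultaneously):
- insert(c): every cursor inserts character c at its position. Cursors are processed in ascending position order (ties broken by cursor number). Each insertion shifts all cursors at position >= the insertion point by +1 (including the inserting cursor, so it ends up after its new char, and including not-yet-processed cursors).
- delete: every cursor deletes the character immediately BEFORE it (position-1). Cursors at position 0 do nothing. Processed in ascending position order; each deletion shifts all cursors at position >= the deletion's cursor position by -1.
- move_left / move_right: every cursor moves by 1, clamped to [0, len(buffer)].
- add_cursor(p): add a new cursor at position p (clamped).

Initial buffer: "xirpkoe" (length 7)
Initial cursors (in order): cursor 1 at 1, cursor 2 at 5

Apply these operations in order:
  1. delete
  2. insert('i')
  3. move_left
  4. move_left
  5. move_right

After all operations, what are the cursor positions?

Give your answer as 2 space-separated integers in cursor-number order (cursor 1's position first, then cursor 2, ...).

After op 1 (delete): buffer="irpoe" (len 5), cursors c1@0 c2@3, authorship .....
After op 2 (insert('i')): buffer="iirpioe" (len 7), cursors c1@1 c2@5, authorship 1...2..
After op 3 (move_left): buffer="iirpioe" (len 7), cursors c1@0 c2@4, authorship 1...2..
After op 4 (move_left): buffer="iirpioe" (len 7), cursors c1@0 c2@3, authorship 1...2..
After op 5 (move_right): buffer="iirpioe" (len 7), cursors c1@1 c2@4, authorship 1...2..

Answer: 1 4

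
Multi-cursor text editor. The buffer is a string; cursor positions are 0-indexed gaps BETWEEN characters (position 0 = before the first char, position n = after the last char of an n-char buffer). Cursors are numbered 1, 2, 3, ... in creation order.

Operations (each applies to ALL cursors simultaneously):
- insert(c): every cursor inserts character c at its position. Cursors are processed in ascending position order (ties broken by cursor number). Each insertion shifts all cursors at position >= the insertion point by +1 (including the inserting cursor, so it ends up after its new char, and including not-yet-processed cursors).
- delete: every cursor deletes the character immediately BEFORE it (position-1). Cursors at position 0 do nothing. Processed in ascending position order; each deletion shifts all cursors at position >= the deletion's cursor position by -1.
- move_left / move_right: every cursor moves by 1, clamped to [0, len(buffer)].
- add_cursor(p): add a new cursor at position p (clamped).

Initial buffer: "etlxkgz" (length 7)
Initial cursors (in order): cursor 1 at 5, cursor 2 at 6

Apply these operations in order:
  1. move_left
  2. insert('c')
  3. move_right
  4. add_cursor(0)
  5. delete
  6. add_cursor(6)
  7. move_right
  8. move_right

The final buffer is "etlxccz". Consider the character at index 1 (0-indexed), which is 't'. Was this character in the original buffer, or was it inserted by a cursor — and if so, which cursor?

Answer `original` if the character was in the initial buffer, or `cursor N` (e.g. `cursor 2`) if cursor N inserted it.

Answer: original

Derivation:
After op 1 (move_left): buffer="etlxkgz" (len 7), cursors c1@4 c2@5, authorship .......
After op 2 (insert('c')): buffer="etlxckcgz" (len 9), cursors c1@5 c2@7, authorship ....1.2..
After op 3 (move_right): buffer="etlxckcgz" (len 9), cursors c1@6 c2@8, authorship ....1.2..
After op 4 (add_cursor(0)): buffer="etlxckcgz" (len 9), cursors c3@0 c1@6 c2@8, authorship ....1.2..
After op 5 (delete): buffer="etlxccz" (len 7), cursors c3@0 c1@5 c2@6, authorship ....12.
After op 6 (add_cursor(6)): buffer="etlxccz" (len 7), cursors c3@0 c1@5 c2@6 c4@6, authorship ....12.
After op 7 (move_right): buffer="etlxccz" (len 7), cursors c3@1 c1@6 c2@7 c4@7, authorship ....12.
After op 8 (move_right): buffer="etlxccz" (len 7), cursors c3@2 c1@7 c2@7 c4@7, authorship ....12.
Authorship (.=original, N=cursor N): . . . . 1 2 .
Index 1: author = original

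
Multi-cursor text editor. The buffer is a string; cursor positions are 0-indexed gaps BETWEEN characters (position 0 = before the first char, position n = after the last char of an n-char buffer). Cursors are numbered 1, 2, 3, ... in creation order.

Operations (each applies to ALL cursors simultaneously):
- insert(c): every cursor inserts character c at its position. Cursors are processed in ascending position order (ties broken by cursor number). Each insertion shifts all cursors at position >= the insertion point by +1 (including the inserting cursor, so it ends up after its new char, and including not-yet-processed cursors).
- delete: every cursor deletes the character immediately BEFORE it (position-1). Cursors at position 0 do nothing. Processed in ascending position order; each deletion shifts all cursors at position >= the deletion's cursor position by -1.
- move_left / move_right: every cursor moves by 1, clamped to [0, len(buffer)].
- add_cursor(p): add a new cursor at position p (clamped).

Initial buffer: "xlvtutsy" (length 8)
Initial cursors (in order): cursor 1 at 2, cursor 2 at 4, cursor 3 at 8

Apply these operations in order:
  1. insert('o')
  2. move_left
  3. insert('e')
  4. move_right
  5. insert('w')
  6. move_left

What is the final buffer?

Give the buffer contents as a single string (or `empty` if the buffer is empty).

Answer: xleowvteowutsyeow

Derivation:
After op 1 (insert('o')): buffer="xlovtoutsyo" (len 11), cursors c1@3 c2@6 c3@11, authorship ..1..2....3
After op 2 (move_left): buffer="xlovtoutsyo" (len 11), cursors c1@2 c2@5 c3@10, authorship ..1..2....3
After op 3 (insert('e')): buffer="xleovteoutsyeo" (len 14), cursors c1@3 c2@7 c3@13, authorship ..11..22....33
After op 4 (move_right): buffer="xleovteoutsyeo" (len 14), cursors c1@4 c2@8 c3@14, authorship ..11..22....33
After op 5 (insert('w')): buffer="xleowvteowutsyeow" (len 17), cursors c1@5 c2@10 c3@17, authorship ..111..222....333
After op 6 (move_left): buffer="xleowvteowutsyeow" (len 17), cursors c1@4 c2@9 c3@16, authorship ..111..222....333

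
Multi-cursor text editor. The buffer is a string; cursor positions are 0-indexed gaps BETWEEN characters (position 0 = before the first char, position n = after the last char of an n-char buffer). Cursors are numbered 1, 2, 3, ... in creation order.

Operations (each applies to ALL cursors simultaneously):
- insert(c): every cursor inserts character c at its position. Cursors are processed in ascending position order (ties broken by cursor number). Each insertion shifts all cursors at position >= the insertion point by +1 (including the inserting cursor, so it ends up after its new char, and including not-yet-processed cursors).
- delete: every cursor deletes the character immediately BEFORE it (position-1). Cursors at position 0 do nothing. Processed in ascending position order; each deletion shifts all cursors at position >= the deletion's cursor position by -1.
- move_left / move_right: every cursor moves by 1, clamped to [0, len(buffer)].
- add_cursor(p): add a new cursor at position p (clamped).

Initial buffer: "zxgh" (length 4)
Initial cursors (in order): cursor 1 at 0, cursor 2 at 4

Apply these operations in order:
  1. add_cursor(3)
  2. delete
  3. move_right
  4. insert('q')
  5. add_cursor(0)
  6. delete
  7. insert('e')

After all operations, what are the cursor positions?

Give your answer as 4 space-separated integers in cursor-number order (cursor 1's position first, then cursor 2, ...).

After op 1 (add_cursor(3)): buffer="zxgh" (len 4), cursors c1@0 c3@3 c2@4, authorship ....
After op 2 (delete): buffer="zx" (len 2), cursors c1@0 c2@2 c3@2, authorship ..
After op 3 (move_right): buffer="zx" (len 2), cursors c1@1 c2@2 c3@2, authorship ..
After op 4 (insert('q')): buffer="zqxqq" (len 5), cursors c1@2 c2@5 c3@5, authorship .1.23
After op 5 (add_cursor(0)): buffer="zqxqq" (len 5), cursors c4@0 c1@2 c2@5 c3@5, authorship .1.23
After op 6 (delete): buffer="zx" (len 2), cursors c4@0 c1@1 c2@2 c3@2, authorship ..
After op 7 (insert('e')): buffer="ezexee" (len 6), cursors c4@1 c1@3 c2@6 c3@6, authorship 4.1.23

Answer: 3 6 6 1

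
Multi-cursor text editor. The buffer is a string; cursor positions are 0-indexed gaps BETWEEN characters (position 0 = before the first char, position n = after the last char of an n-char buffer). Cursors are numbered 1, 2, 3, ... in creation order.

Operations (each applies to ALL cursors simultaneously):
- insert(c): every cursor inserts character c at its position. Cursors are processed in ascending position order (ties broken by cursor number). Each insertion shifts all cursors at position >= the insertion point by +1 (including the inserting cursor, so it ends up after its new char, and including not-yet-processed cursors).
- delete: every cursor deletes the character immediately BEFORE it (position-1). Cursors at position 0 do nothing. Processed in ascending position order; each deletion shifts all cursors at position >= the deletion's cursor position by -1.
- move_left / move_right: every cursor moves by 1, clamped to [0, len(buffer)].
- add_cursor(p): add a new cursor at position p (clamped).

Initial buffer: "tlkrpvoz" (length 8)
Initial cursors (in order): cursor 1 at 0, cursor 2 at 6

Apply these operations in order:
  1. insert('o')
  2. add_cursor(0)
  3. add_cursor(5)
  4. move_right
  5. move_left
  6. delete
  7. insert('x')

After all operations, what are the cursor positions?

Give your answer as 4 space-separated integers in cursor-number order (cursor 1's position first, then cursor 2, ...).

Answer: 2 9 2 6

Derivation:
After op 1 (insert('o')): buffer="otlkrpvooz" (len 10), cursors c1@1 c2@8, authorship 1......2..
After op 2 (add_cursor(0)): buffer="otlkrpvooz" (len 10), cursors c3@0 c1@1 c2@8, authorship 1......2..
After op 3 (add_cursor(5)): buffer="otlkrpvooz" (len 10), cursors c3@0 c1@1 c4@5 c2@8, authorship 1......2..
After op 4 (move_right): buffer="otlkrpvooz" (len 10), cursors c3@1 c1@2 c4@6 c2@9, authorship 1......2..
After op 5 (move_left): buffer="otlkrpvooz" (len 10), cursors c3@0 c1@1 c4@5 c2@8, authorship 1......2..
After op 6 (delete): buffer="tlkpvoz" (len 7), cursors c1@0 c3@0 c4@3 c2@5, authorship .......
After op 7 (insert('x')): buffer="xxtlkxpvxoz" (len 11), cursors c1@2 c3@2 c4@6 c2@9, authorship 13...4..2..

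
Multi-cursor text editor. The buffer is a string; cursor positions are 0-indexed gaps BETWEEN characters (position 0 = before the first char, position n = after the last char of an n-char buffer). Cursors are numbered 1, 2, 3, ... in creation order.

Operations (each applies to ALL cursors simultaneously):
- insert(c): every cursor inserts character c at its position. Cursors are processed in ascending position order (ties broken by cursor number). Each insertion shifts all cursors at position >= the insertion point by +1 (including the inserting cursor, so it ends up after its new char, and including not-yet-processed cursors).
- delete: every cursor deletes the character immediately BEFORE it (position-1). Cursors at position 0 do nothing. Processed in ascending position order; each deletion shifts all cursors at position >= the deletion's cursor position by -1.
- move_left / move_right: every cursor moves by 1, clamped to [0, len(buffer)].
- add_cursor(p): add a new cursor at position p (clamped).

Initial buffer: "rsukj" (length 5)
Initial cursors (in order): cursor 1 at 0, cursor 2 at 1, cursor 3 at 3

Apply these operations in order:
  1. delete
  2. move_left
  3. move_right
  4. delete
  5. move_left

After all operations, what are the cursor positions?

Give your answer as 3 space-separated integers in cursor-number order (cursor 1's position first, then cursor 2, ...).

After op 1 (delete): buffer="skj" (len 3), cursors c1@0 c2@0 c3@1, authorship ...
After op 2 (move_left): buffer="skj" (len 3), cursors c1@0 c2@0 c3@0, authorship ...
After op 3 (move_right): buffer="skj" (len 3), cursors c1@1 c2@1 c3@1, authorship ...
After op 4 (delete): buffer="kj" (len 2), cursors c1@0 c2@0 c3@0, authorship ..
After op 5 (move_left): buffer="kj" (len 2), cursors c1@0 c2@0 c3@0, authorship ..

Answer: 0 0 0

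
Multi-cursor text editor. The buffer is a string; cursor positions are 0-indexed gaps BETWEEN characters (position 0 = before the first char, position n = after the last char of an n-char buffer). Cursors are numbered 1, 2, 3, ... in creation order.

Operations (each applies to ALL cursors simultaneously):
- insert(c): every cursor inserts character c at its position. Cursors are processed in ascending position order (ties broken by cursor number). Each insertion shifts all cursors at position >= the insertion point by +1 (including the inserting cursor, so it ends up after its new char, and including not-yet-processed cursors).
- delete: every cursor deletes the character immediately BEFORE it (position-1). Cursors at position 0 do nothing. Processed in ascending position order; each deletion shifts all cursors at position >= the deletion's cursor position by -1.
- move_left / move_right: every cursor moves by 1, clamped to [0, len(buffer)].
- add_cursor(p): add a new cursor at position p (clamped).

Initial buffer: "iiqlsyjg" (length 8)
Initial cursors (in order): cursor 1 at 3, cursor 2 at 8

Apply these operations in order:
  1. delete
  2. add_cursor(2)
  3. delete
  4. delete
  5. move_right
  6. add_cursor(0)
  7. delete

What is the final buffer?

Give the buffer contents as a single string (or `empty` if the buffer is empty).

Answer: empty

Derivation:
After op 1 (delete): buffer="iilsyj" (len 6), cursors c1@2 c2@6, authorship ......
After op 2 (add_cursor(2)): buffer="iilsyj" (len 6), cursors c1@2 c3@2 c2@6, authorship ......
After op 3 (delete): buffer="lsy" (len 3), cursors c1@0 c3@0 c2@3, authorship ...
After op 4 (delete): buffer="ls" (len 2), cursors c1@0 c3@0 c2@2, authorship ..
After op 5 (move_right): buffer="ls" (len 2), cursors c1@1 c3@1 c2@2, authorship ..
After op 6 (add_cursor(0)): buffer="ls" (len 2), cursors c4@0 c1@1 c3@1 c2@2, authorship ..
After op 7 (delete): buffer="" (len 0), cursors c1@0 c2@0 c3@0 c4@0, authorship 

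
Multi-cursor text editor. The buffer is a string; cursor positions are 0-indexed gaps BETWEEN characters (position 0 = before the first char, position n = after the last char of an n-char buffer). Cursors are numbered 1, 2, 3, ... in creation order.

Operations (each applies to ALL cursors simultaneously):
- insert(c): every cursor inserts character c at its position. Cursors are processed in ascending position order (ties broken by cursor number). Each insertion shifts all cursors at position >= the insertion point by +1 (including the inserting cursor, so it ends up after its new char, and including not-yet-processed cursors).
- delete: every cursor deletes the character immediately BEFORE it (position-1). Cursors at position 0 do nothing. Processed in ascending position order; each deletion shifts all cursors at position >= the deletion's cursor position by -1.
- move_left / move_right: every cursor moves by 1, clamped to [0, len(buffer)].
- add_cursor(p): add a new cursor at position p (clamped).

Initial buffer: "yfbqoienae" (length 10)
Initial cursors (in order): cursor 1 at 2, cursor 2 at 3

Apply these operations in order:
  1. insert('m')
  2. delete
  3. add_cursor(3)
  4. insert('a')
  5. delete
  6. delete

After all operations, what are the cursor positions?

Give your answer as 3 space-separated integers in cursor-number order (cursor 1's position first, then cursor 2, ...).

After op 1 (insert('m')): buffer="yfmbmqoienae" (len 12), cursors c1@3 c2@5, authorship ..1.2.......
After op 2 (delete): buffer="yfbqoienae" (len 10), cursors c1@2 c2@3, authorship ..........
After op 3 (add_cursor(3)): buffer="yfbqoienae" (len 10), cursors c1@2 c2@3 c3@3, authorship ..........
After op 4 (insert('a')): buffer="yfabaaqoienae" (len 13), cursors c1@3 c2@6 c3@6, authorship ..1.23.......
After op 5 (delete): buffer="yfbqoienae" (len 10), cursors c1@2 c2@3 c3@3, authorship ..........
After op 6 (delete): buffer="qoienae" (len 7), cursors c1@0 c2@0 c3@0, authorship .......

Answer: 0 0 0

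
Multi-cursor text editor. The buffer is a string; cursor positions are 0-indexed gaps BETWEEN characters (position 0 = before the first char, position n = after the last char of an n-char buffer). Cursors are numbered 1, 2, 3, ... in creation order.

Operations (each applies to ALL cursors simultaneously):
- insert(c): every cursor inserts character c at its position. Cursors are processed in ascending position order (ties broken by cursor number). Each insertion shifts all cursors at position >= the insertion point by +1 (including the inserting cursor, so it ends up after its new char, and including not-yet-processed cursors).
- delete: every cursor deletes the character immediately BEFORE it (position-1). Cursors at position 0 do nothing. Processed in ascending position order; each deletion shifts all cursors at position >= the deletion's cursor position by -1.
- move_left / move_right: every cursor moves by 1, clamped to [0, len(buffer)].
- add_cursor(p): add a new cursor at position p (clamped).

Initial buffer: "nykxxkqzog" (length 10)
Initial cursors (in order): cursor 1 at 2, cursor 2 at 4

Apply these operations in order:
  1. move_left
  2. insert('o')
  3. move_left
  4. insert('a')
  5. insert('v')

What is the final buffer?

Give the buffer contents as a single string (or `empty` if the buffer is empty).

After op 1 (move_left): buffer="nykxxkqzog" (len 10), cursors c1@1 c2@3, authorship ..........
After op 2 (insert('o')): buffer="noykoxxkqzog" (len 12), cursors c1@2 c2@5, authorship .1..2.......
After op 3 (move_left): buffer="noykoxxkqzog" (len 12), cursors c1@1 c2@4, authorship .1..2.......
After op 4 (insert('a')): buffer="naoykaoxxkqzog" (len 14), cursors c1@2 c2@6, authorship .11..22.......
After op 5 (insert('v')): buffer="navoykavoxxkqzog" (len 16), cursors c1@3 c2@8, authorship .111..222.......

Answer: navoykavoxxkqzog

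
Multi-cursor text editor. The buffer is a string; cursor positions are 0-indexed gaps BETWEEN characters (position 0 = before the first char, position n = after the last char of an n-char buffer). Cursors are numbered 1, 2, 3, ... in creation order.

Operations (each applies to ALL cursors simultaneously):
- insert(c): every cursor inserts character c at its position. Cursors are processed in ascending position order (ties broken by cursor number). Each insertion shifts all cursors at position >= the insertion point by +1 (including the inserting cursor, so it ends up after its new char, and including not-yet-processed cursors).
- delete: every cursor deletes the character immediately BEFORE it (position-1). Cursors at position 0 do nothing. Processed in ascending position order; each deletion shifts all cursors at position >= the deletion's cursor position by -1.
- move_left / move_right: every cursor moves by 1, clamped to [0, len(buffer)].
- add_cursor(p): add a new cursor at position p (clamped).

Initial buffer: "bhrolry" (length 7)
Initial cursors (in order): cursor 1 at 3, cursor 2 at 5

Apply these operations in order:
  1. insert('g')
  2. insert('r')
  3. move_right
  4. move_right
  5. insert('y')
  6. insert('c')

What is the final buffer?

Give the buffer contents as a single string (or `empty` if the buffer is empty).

After op 1 (insert('g')): buffer="bhrgolgry" (len 9), cursors c1@4 c2@7, authorship ...1..2..
After op 2 (insert('r')): buffer="bhrgrolgrry" (len 11), cursors c1@5 c2@9, authorship ...11..22..
After op 3 (move_right): buffer="bhrgrolgrry" (len 11), cursors c1@6 c2@10, authorship ...11..22..
After op 4 (move_right): buffer="bhrgrolgrry" (len 11), cursors c1@7 c2@11, authorship ...11..22..
After op 5 (insert('y')): buffer="bhrgrolygrryy" (len 13), cursors c1@8 c2@13, authorship ...11..122..2
After op 6 (insert('c')): buffer="bhrgrolycgrryyc" (len 15), cursors c1@9 c2@15, authorship ...11..1122..22

Answer: bhrgrolycgrryyc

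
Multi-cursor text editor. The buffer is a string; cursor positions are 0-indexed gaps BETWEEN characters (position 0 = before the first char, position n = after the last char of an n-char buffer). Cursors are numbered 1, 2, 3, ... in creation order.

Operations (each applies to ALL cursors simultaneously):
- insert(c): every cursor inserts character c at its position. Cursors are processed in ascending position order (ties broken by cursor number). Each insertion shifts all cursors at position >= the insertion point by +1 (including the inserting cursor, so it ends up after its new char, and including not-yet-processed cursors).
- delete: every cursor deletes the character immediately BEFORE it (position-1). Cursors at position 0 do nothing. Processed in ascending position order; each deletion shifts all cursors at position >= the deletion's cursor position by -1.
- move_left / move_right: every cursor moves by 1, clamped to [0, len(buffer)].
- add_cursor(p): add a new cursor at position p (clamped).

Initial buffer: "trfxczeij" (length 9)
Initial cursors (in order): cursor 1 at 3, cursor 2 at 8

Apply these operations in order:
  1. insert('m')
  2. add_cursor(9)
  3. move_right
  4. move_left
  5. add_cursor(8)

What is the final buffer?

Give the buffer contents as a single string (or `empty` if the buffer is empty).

After op 1 (insert('m')): buffer="trfmxczeimj" (len 11), cursors c1@4 c2@10, authorship ...1.....2.
After op 2 (add_cursor(9)): buffer="trfmxczeimj" (len 11), cursors c1@4 c3@9 c2@10, authorship ...1.....2.
After op 3 (move_right): buffer="trfmxczeimj" (len 11), cursors c1@5 c3@10 c2@11, authorship ...1.....2.
After op 4 (move_left): buffer="trfmxczeimj" (len 11), cursors c1@4 c3@9 c2@10, authorship ...1.....2.
After op 5 (add_cursor(8)): buffer="trfmxczeimj" (len 11), cursors c1@4 c4@8 c3@9 c2@10, authorship ...1.....2.

Answer: trfmxczeimj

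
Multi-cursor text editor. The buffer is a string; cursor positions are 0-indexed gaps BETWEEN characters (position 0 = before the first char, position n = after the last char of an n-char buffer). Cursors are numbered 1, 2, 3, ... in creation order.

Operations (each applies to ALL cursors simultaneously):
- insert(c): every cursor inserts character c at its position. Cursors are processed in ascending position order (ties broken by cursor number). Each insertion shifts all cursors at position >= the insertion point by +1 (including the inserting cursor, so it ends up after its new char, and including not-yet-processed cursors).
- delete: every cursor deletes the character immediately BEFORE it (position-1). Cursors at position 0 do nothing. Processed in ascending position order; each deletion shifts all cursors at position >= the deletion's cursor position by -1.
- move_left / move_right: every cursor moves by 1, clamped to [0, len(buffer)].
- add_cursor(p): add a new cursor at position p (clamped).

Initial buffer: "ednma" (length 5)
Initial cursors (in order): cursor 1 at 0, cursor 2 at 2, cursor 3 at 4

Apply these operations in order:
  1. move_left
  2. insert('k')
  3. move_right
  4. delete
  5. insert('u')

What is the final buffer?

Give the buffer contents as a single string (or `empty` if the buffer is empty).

Answer: kukunkua

Derivation:
After op 1 (move_left): buffer="ednma" (len 5), cursors c1@0 c2@1 c3@3, authorship .....
After op 2 (insert('k')): buffer="kekdnkma" (len 8), cursors c1@1 c2@3 c3@6, authorship 1.2..3..
After op 3 (move_right): buffer="kekdnkma" (len 8), cursors c1@2 c2@4 c3@7, authorship 1.2..3..
After op 4 (delete): buffer="kknka" (len 5), cursors c1@1 c2@2 c3@4, authorship 12.3.
After op 5 (insert('u')): buffer="kukunkua" (len 8), cursors c1@2 c2@4 c3@7, authorship 1122.33.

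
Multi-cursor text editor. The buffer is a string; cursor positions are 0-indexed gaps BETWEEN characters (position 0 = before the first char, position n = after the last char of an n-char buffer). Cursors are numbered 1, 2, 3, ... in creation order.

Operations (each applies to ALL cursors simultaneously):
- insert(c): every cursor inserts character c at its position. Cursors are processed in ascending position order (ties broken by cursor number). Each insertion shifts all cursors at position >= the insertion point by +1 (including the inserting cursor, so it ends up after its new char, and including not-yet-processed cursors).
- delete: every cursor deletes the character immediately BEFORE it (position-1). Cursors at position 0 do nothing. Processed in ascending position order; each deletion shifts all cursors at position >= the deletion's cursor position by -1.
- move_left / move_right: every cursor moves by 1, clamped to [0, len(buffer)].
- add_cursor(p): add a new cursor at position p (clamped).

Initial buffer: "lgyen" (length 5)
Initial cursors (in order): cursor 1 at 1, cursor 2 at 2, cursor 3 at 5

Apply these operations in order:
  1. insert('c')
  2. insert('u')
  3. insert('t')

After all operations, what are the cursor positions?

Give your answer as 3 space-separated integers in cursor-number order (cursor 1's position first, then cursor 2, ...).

Answer: 4 8 14

Derivation:
After op 1 (insert('c')): buffer="lcgcyenc" (len 8), cursors c1@2 c2@4 c3@8, authorship .1.2...3
After op 2 (insert('u')): buffer="lcugcuyencu" (len 11), cursors c1@3 c2@6 c3@11, authorship .11.22...33
After op 3 (insert('t')): buffer="lcutgcutyencut" (len 14), cursors c1@4 c2@8 c3@14, authorship .111.222...333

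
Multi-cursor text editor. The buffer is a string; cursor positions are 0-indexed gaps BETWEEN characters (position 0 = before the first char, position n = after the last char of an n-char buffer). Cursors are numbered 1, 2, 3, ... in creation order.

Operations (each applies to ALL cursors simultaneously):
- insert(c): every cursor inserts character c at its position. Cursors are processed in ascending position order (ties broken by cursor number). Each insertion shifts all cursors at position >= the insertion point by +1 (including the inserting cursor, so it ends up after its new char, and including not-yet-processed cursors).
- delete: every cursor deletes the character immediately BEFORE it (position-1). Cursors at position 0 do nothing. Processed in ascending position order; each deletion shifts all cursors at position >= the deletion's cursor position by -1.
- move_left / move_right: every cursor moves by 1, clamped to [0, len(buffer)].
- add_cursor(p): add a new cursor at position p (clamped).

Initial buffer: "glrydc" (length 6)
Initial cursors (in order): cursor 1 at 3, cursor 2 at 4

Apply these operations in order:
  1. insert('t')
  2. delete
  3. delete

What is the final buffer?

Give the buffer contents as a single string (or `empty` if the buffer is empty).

Answer: gldc

Derivation:
After op 1 (insert('t')): buffer="glrtytdc" (len 8), cursors c1@4 c2@6, authorship ...1.2..
After op 2 (delete): buffer="glrydc" (len 6), cursors c1@3 c2@4, authorship ......
After op 3 (delete): buffer="gldc" (len 4), cursors c1@2 c2@2, authorship ....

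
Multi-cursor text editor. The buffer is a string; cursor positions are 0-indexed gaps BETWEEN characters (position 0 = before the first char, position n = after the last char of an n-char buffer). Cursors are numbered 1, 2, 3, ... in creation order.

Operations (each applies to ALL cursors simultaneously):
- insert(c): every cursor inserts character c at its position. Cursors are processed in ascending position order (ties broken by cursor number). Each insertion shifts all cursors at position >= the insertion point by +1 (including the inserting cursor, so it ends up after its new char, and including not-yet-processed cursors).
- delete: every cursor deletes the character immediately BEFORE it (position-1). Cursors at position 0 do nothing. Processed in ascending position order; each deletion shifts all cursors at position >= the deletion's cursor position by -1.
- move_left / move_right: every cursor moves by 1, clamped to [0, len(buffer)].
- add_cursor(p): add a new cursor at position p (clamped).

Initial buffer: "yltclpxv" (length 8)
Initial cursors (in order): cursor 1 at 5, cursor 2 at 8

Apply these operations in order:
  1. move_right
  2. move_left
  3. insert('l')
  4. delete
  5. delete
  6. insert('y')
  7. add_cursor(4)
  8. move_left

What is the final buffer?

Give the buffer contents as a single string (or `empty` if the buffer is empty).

Answer: yltcypyv

Derivation:
After op 1 (move_right): buffer="yltclpxv" (len 8), cursors c1@6 c2@8, authorship ........
After op 2 (move_left): buffer="yltclpxv" (len 8), cursors c1@5 c2@7, authorship ........
After op 3 (insert('l')): buffer="yltcllpxlv" (len 10), cursors c1@6 c2@9, authorship .....1..2.
After op 4 (delete): buffer="yltclpxv" (len 8), cursors c1@5 c2@7, authorship ........
After op 5 (delete): buffer="yltcpv" (len 6), cursors c1@4 c2@5, authorship ......
After op 6 (insert('y')): buffer="yltcypyv" (len 8), cursors c1@5 c2@7, authorship ....1.2.
After op 7 (add_cursor(4)): buffer="yltcypyv" (len 8), cursors c3@4 c1@5 c2@7, authorship ....1.2.
After op 8 (move_left): buffer="yltcypyv" (len 8), cursors c3@3 c1@4 c2@6, authorship ....1.2.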